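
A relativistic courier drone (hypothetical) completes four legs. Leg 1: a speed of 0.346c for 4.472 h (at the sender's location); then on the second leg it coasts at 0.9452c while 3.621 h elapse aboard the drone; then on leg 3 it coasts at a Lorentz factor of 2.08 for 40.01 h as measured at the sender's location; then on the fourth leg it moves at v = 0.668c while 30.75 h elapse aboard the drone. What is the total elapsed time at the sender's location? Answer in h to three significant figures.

Δt = 96.9 h

Leg 1: 4.472 h is already measured at the sender's location.
Leg 2: γ = 1/√(1 − 0.9452²) = 1/√0.1066 = 3.063; Δt_2 = 3.063 × 3.621 = 11.09 h.
Leg 3: 40.01 h is already measured at the sender's location.
Leg 4: γ = 1/√(1 − 0.668²) = 1/√0.5538 = 1.344; Δt_4 = 1.344 × 30.75 = 41.32 h.
Total: 4.472 + 11.09 + 40.01 + 41.32 h.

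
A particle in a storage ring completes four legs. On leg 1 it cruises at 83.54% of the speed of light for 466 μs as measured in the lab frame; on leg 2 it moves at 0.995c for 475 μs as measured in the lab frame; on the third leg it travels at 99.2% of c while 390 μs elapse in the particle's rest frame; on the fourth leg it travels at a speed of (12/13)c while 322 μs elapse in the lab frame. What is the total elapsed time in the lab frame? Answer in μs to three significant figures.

Δt = 4350 μs

Leg 1: 466 μs is already measured in the lab frame.
Leg 2: 475 μs is already measured in the lab frame.
Leg 3: β = 0.992; γ = 1/√(1 − 0.992²) = 1/√0.01594 = 7.922; Δt_3 = 7.922 × 390 = 3089 μs.
Leg 4: 322 μs is already measured in the lab frame.
Total: 466.0 + 475.0 + 3089 + 322.0 μs.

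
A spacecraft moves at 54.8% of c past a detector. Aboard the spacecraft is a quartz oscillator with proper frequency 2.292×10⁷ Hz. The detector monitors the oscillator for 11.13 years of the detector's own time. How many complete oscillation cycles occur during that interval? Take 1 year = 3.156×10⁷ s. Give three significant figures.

N = 6.73×10¹⁵

β = 0.548; γ = 1/√(1 − 0.548²) = 1/√0.6997 = 1.195
During 11.13 years of lab time, the oscillator's proper time advances by τ = Δt/γ = 11.13/1.195 = 9.310 years = 2.938×10⁸ s.
N = f × τ = 2.292×10⁷ × 2.938×10⁸ = 6.734×10¹⁵.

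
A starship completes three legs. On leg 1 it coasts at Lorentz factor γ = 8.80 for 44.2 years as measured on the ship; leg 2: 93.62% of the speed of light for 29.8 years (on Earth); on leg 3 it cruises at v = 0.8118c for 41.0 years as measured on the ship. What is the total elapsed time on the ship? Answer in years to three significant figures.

Leg 1: 44.2 years is already measured on the ship.
Leg 2: β = 0.9362; γ = 1/√(1 − 0.9362²) = 1/√0.1235 = 2.845; τ_2 = 29.8/2.845 = 10.47 years.
Leg 3: 41.0 years is already measured on the ship.
Total: 44.20 + 10.47 + 41.00 years.

τ = 95.7 years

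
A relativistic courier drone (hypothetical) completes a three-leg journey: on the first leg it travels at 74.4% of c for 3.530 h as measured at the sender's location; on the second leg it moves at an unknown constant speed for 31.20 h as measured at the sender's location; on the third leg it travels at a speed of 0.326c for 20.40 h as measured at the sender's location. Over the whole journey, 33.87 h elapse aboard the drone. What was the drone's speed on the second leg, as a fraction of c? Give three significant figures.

Leg 1: β = 0.744; γ = 1/√(1 − 0.744²) = 1/√0.4465 = 1.497; τ_1 = 3.530/1.497 = 2.359 h.
Leg 2: speed unknown; τ_2 = 31.20/γ_2.
Leg 3: γ = 1/√(1 − 0.326²) = 1/√0.8937 = 1.058; τ_3 = 20.40/1.058 = 19.29 h.
Total proper time: 2.359 + τ_2 + 19.29 = 33.87, so τ_2 = 33.87 − 21.64 = 12.23 h.
γ_2 = 31.20/12.23 = 2.552; β = √(1 − 1/γ²) = √0.8465.

β = 0.920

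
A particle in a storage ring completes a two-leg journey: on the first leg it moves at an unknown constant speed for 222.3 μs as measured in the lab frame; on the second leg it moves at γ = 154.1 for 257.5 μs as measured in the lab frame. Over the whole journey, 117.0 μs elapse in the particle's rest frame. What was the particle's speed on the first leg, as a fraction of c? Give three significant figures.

Leg 1: speed unknown; τ_1 = 222.3/γ_1.
Leg 2: γ = 154.1; τ_2 = 257.5/154.1 = 1.671 μs.
Total proper time: τ_1 + 1.671 = 117.0, so τ_1 = 117.0 − 1.671 = 115.3 μs.
γ_1 = 222.3/115.3 = 1.928; β = √(1 − 1/γ²) = √0.7308.

β = 0.855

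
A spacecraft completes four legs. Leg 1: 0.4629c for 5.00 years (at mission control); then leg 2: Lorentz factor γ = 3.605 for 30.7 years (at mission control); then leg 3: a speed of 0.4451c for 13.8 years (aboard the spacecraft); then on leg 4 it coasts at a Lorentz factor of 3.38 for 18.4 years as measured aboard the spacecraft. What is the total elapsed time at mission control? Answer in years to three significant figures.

Δt = 113 years

Leg 1: 5.00 years is already measured at mission control.
Leg 2: 30.7 years is already measured at mission control.
Leg 3: γ = 1/√(1 − 0.4451²) = 1/√0.8019 = 1.117; Δt_3 = 1.117 × 13.8 = 15.41 years.
Leg 4: γ = 3.38; Δt_4 = 3.380 × 18.4 = 62.19 years.
Total: 5.000 + 30.70 + 15.41 + 62.19 years.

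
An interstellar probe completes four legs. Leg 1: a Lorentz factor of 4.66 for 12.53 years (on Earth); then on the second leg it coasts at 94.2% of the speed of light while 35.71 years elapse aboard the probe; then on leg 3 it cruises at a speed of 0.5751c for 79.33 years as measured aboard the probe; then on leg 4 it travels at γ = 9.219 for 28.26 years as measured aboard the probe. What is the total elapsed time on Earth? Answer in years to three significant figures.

Δt = 476 years

Leg 1: 12.53 years is already measured on Earth.
Leg 2: β = 0.942; γ = 1/√(1 − 0.942²) = 1/√0.1126 = 2.980; Δt_2 = 2.980 × 35.71 = 106.4 years.
Leg 3: γ = 1/√(1 − 0.5751²) = 1/√0.6693 = 1.222; Δt_3 = 1.222 × 79.33 = 96.97 years.
Leg 4: γ = 9.219; Δt_4 = 9.219 × 28.26 = 260.5 years.
Total: 12.53 + 106.4 + 96.97 + 260.5 years.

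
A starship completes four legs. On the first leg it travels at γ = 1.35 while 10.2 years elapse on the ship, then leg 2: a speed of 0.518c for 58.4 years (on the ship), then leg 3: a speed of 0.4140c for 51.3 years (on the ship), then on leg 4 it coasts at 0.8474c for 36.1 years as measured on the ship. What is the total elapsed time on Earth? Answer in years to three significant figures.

Leg 1: γ = 1.35; Δt_1 = 1.350 × 10.2 = 13.77 years.
Leg 2: γ = 1/√(1 − 0.518²) = 1/√0.7317 = 1.169; Δt_2 = 1.169 × 58.4 = 68.27 years.
Leg 3: γ = 1/√(1 − 0.4140²) = 1/√0.8286 = 1.099; Δt_3 = 1.099 × 51.3 = 56.36 years.
Leg 4: γ = 1/√(1 − 0.8474²) = 1/√0.2819 = 1.883; Δt_4 = 1.883 × 36.1 = 67.99 years.
Total: 13.77 + 68.27 + 56.36 + 67.99 years.

Δt = 206 years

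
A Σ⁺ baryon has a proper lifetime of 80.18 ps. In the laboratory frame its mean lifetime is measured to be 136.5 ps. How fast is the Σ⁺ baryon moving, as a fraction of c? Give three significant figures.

β = 0.809

γ = Δt/τ₀ = 136.5/80.18 = 1.702
β = √(1 − 1/γ²) = √(1 − 0.3450) = √0.6550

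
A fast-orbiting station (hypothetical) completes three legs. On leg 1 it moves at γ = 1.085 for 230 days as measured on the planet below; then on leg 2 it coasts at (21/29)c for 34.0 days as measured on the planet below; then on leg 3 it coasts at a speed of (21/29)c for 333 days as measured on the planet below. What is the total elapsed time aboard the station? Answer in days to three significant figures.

τ = 465 days

Leg 1: γ = 1.085; τ_1 = 230/1.085 = 212.0 days.
Leg 2: γ = 1/√(1 − (21/29)²) = 29/20 = 1.450; τ_2 = 34.0/1.450 = 23.45 days.
Leg 3: γ = 1/√(1 − (21/29)²) = 29/20 = 1.450; τ_3 = 333/1.450 = 229.7 days.
Total: 212.0 + 23.45 + 229.7 days.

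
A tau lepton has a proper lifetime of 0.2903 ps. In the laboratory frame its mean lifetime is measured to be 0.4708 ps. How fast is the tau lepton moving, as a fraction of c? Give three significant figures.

v = 0.787c

γ = Δt/τ₀ = 0.4708/0.2903 = 1.622
β = √(1 − 1/γ²) = √(1 − 0.3802) = √0.6198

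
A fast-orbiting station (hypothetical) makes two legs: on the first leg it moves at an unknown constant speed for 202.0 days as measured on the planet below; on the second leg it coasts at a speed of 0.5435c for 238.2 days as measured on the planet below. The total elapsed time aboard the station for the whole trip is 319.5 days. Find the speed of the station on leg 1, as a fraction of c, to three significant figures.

β = 0.806

Leg 1: speed unknown; τ_1 = 202.0/γ_1.
Leg 2: γ = 1/√(1 − 0.5435²) = 1/√0.7046 = 1.191; τ_2 = 238.2/1.191 = 199.9 days.
Total proper time: τ_1 + 199.9 = 319.5, so τ_1 = 319.5 − 199.9 = 119.6 days.
γ_1 = 202.0/119.6 = 1.690; β = √(1 − 1/γ²) = √0.6497.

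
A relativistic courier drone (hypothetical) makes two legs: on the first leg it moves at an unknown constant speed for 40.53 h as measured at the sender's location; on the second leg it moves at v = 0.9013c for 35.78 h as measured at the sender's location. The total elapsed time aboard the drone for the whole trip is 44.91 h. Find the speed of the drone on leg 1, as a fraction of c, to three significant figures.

β = 0.688

Leg 1: speed unknown; τ_1 = 40.53/γ_1.
Leg 2: γ = 1/√(1 − 0.9013²) = 1/√0.1877 = 2.308; τ_2 = 35.78/2.308 = 15.50 h.
Total proper time: τ_1 + 15.50 = 44.91, so τ_1 = 44.91 − 15.50 = 29.41 h.
γ_1 = 40.53/29.41 = 1.378; β = √(1 − 1/γ²) = √0.4734.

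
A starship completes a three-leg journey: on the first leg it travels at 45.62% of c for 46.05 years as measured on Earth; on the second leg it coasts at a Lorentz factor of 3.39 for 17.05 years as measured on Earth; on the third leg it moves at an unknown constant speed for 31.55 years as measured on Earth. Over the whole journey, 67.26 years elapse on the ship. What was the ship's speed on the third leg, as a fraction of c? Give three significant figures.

Leg 1: β = 0.4562; γ = 1/√(1 − 0.4562²) = 1/√0.7919 = 1.124; τ_1 = 46.05/1.124 = 40.98 years.
Leg 2: γ = 3.39; τ_2 = 17.05/3.390 = 5.029 years.
Leg 3: speed unknown; τ_3 = 31.55/γ_3.
Total proper time: 40.98 + 5.029 + τ_3 = 67.26, so τ_3 = 67.26 − 46.01 = 21.25 years.
γ_3 = 31.55/21.25 = 1.485; β = √(1 − 1/γ²) = √0.5463.

β = 0.739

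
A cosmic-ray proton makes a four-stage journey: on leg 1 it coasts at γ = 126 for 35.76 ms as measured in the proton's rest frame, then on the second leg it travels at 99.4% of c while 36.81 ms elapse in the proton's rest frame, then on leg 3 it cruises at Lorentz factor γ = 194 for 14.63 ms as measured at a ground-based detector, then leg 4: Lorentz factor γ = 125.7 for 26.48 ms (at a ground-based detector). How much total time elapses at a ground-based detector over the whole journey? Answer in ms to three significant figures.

Δt = 4880 ms

Leg 1: γ = 126; Δt_1 = 126.0 × 35.76 = 4506 ms.
Leg 2: β = 0.994; γ = 1/√(1 − 0.994²) = 1/√0.01196 = 9.142; Δt_2 = 9.142 × 36.81 = 336.5 ms.
Leg 3: 14.63 ms is already measured at a ground-based detector.
Leg 4: 26.48 ms is already measured at a ground-based detector.
Total: 4506 + 336.5 + 14.63 + 26.48 ms.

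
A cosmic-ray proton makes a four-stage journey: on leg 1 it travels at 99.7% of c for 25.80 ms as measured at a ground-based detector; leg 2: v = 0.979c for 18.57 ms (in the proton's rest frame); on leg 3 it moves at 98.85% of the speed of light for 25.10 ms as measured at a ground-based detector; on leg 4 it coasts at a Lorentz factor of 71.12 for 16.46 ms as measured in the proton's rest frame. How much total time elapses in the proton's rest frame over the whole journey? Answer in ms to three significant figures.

Leg 1: β = 0.997; γ = 1/√(1 − 0.997²) = 1/√0.005991 = 12.92; τ_1 = 25.80/12.92 = 1.997 ms.
Leg 2: 18.57 ms is already measured in the proton's rest frame.
Leg 3: β = 0.9885; γ = 1/√(1 − 0.9885²) = 1/√0.02287 = 6.613; τ_3 = 25.10/6.613 = 3.796 ms.
Leg 4: 16.46 ms is already measured in the proton's rest frame.
Total: 1.997 + 18.57 + 3.796 + 16.46 ms.

τ = 40.8 ms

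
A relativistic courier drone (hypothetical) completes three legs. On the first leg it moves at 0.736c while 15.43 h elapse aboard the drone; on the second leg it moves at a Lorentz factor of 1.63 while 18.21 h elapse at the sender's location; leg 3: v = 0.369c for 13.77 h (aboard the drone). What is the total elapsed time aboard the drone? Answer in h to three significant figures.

Leg 1: 15.43 h is already measured aboard the drone.
Leg 2: γ = 1.63; τ_2 = 18.21/1.630 = 11.17 h.
Leg 3: 13.77 h is already measured aboard the drone.
Total: 15.43 + 11.17 + 13.77 h.

τ = 40.4 h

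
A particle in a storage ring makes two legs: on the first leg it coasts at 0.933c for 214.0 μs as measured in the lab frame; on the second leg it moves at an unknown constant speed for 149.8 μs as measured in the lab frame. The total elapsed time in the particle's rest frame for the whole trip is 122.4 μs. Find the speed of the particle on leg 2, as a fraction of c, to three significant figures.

Leg 1: γ = 1/√(1 − 0.933²) = 1/√0.1295 = 2.779; τ_1 = 214.0/2.779 = 77.01 μs.
Leg 2: speed unknown; τ_2 = 149.8/γ_2.
Total proper time: 77.01 + τ_2 = 122.4, so τ_2 = 122.4 − 77.01 = 45.39 μs.
γ_2 = 149.8/45.39 = 3.301; β = √(1 − 1/γ²) = √0.9082.

β = 0.953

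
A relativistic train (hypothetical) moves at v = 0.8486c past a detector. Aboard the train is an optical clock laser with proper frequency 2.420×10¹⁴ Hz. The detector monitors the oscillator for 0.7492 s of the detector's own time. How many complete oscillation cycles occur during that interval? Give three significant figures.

N = 9.59×10¹³

γ = 1/√(1 − 0.8486²) = 1/√0.2799 = 1.890
During 0.7492 s of lab time, the oscillator's proper time advances by τ = Δt/γ = 0.7492/1.890 = 0.3964 s = 3.964×10⁻¹ s.
N = f × τ = 2.420×10¹⁴ × 3.964×10⁻¹ = 9.592×10¹³.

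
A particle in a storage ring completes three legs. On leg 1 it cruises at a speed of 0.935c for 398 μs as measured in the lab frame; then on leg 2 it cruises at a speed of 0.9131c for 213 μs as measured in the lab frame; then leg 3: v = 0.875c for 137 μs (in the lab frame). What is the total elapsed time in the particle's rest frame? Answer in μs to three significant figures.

Leg 1: γ = 1/√(1 − 0.935²) = 1/√0.1258 = 2.820; τ_1 = 398/2.820 = 141.1 μs.
Leg 2: γ = 1/√(1 − 0.9131²) = 1/√0.1662 = 2.453; τ_2 = 213/2.453 = 86.85 μs.
Leg 3: γ = 1/√(1 − 0.875²) = 1/√0.2344 = 2.066; τ_3 = 137/2.066 = 66.32 μs.
Total: 141.1 + 86.85 + 66.32 μs.

τ = 294 μs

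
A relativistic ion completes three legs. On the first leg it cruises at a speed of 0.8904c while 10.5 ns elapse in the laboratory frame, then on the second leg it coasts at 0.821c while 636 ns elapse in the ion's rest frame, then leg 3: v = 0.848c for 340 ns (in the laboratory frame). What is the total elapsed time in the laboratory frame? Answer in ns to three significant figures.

Leg 1: 10.5 ns is already measured in the laboratory frame.
Leg 2: γ = 1/√(1 − 0.821²) = 1/√0.3260 = 1.752; Δt_2 = 1.752 × 636 = 1114 ns.
Leg 3: 340 ns is already measured in the laboratory frame.
Total: 10.50 + 1114 + 340.0 ns.

Δt = 1460 ns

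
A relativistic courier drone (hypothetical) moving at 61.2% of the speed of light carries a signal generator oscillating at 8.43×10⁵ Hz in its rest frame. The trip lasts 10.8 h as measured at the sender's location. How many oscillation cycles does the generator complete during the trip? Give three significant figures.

N = 2.59×10¹⁰

β = 0.612; γ = 1/√(1 − 0.612²) = 1/√0.6255 = 1.264
The oscillator's own cycle count is N = f × τ where τ is the proper time aboard the drone. τ = Δt/γ = 10.8/1.264 = 8.541 h = 3.075×10⁴ s.
N = 8.43×10⁵ × 3.075×10⁴ = 2.592×10¹⁰.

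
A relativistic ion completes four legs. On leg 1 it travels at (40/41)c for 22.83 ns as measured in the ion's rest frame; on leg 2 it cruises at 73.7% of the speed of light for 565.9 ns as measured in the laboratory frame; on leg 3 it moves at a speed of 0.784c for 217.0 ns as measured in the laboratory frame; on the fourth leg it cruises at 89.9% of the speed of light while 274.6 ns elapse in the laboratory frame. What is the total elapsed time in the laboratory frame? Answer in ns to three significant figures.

Δt = 1160 ns

Leg 1: γ = 1/√(1 − (40/41)²) = 41/9 ≈ 4.556; Δt_1 = 4.556 × 22.83 = 104.0 ns.
Leg 2: 565.9 ns is already measured in the laboratory frame.
Leg 3: 217.0 ns is already measured in the laboratory frame.
Leg 4: 274.6 ns is already measured in the laboratory frame.
Total: 104.0 + 565.9 + 217.0 + 274.6 ns.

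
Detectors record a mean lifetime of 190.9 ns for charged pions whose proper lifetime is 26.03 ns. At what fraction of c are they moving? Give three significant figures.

v = 0.991c

γ = Δt/τ₀ = 190.9/26.03 = 7.334
β = √(1 − 1/γ²) = √(1 − 0.01859) = √0.9814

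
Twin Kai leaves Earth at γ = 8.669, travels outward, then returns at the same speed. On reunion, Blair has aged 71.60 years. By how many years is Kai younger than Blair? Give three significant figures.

Δt − τ = 63.3 years

γ = 8.669
Kai's elapsed proper time: τ = 71.60/8.669 = 8.259 years.
Age gap = Δt − τ = 71.60 − 8.259 years.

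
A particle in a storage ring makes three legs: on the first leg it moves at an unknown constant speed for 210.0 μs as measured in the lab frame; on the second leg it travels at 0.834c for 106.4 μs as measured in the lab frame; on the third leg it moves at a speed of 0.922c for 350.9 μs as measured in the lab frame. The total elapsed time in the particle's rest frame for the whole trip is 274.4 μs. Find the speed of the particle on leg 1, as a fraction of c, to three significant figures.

Leg 1: speed unknown; τ_1 = 210.0/γ_1.
Leg 2: γ = 1/√(1 − 0.834²) = 1/√0.3044 = 1.812; τ_2 = 106.4/1.812 = 58.71 μs.
Leg 3: γ = 1/√(1 − 0.922²) = 1/√0.1499 = 2.583; τ_3 = 350.9/2.583 = 135.9 μs.
Total proper time: τ_1 + 58.71 + 135.9 = 274.4, so τ_1 = 274.4 − 194.6 = 79.83 μs.
γ_1 = 210.0/79.83 = 2.631; β = √(1 − 1/γ²) = √0.8555.

β = 0.925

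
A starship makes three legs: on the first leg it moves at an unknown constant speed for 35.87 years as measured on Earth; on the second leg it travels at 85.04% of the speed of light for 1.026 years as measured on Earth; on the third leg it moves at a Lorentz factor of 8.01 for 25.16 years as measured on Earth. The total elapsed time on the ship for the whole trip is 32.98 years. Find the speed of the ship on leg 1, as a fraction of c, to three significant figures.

Leg 1: speed unknown; τ_1 = 35.87/γ_1.
Leg 2: β = 0.8504; γ = 1/√(1 − 0.8504²) = 1/√0.2768 = 1.901; τ_2 = 1.026/1.901 = 0.5398 years.
Leg 3: γ = 8.01; τ_3 = 25.16/8.010 = 3.141 years.
Total proper time: τ_1 + 0.5398 + 3.141 = 32.98, so τ_1 = 32.98 − 3.681 = 29.30 years.
γ_1 = 35.87/29.30 = 1.224; β = √(1 − 1/γ²) = √0.3328.

β = 0.577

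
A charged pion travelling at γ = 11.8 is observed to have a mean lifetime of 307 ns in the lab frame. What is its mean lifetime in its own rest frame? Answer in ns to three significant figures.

γ = 11.8
The lab-frame lifetime is the dilated interval; the proper lifetime is τ₀ = Δt/γ = 307/11.80 ns.

τ₀ = 26.0 ns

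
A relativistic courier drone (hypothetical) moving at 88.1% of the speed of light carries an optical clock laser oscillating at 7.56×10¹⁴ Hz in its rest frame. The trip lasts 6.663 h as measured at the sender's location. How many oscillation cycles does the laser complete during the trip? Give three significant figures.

β = 0.881; γ = 1/√(1 − 0.881²) = 1/√0.2238 = 2.114
The oscillator's own cycle count is N = f × τ where τ is the proper time aboard the drone. τ = Δt/γ = 6.663/2.114 = 3.152 h = 1.135×10⁴ s.
N = 7.56×10¹⁴ × 1.135×10⁴ = 8.580×10¹⁸.

N = 8.58×10¹⁸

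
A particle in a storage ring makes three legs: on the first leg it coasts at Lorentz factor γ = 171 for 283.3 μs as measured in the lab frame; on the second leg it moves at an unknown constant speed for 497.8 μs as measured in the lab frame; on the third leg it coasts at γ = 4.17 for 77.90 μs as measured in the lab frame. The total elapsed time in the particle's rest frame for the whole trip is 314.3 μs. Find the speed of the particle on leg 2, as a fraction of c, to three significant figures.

β = 0.807

Leg 1: γ = 171; τ_1 = 283.3/171.0 = 1.657 μs.
Leg 2: speed unknown; τ_2 = 497.8/γ_2.
Leg 3: γ = 4.17; τ_3 = 77.90/4.170 = 18.68 μs.
Total proper time: 1.657 + τ_2 + 18.68 = 314.3, so τ_2 = 314.3 − 20.34 = 294.0 μs.
γ_2 = 497.8/294.0 = 1.693; β = √(1 − 1/γ²) = √0.6513.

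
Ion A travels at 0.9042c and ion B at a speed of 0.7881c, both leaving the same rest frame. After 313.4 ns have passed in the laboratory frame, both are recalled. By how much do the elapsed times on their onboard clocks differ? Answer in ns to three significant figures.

|τ_A − τ_B| = 59.1 ns

A: γ = 1/√(1 − 0.9042²) = 1/√0.1824 = 2.341; τ_A = 313.4/2.341 = 133.9 ns.
B: γ = 1/√(1 − 0.7881²) = 1/√0.3789 = 1.625; τ_B = 313.4/1.625 = 192.9 ns.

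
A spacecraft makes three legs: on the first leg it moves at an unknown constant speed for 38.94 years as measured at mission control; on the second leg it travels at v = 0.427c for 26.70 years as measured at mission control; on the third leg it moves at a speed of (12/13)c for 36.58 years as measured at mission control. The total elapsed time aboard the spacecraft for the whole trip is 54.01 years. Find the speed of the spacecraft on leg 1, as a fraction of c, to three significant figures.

β = 0.914

Leg 1: speed unknown; τ_1 = 38.94/γ_1.
Leg 2: γ = 1/√(1 − 0.427²) = 1/√0.8177 = 1.106; τ_2 = 26.70/1.106 = 24.14 years.
Leg 3: γ = 1/√(1 − (12/13)²) = 13/5 = 2.600; τ_3 = 36.58/2.600 = 14.07 years.
Total proper time: τ_1 + 24.14 + 14.07 = 54.01, so τ_1 = 54.01 − 38.21 = 15.80 years.
γ_1 = 38.94/15.80 = 2.465; β = √(1 − 1/γ²) = √0.8354.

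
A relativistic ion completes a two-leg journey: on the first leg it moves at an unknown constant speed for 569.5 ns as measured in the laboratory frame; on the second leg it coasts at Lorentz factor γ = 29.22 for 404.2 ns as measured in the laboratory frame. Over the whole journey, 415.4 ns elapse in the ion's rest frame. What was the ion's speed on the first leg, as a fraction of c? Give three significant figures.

Leg 1: speed unknown; τ_1 = 569.5/γ_1.
Leg 2: γ = 29.22; τ_2 = 404.2/29.22 = 13.83 ns.
Total proper time: τ_1 + 13.83 = 415.4, so τ_1 = 415.4 − 13.83 = 401.6 ns.
γ_1 = 569.5/401.6 = 1.418; β = √(1 − 1/γ²) = √0.5028.

β = 0.709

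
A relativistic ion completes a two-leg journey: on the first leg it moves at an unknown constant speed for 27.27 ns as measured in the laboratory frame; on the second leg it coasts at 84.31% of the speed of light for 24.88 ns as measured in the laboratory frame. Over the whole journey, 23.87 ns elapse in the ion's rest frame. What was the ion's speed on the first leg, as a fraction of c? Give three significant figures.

Leg 1: speed unknown; τ_1 = 27.27/γ_1.
Leg 2: β = 0.8431; γ = 1/√(1 − 0.8431²) = 1/√0.2892 = 1.860; τ_2 = 24.88/1.860 = 13.38 ns.
Total proper time: τ_1 + 13.38 = 23.87, so τ_1 = 23.87 − 13.38 = 10.49 ns.
γ_1 = 27.27/10.49 = 2.599; β = √(1 − 1/γ²) = √0.8520.

β = 0.923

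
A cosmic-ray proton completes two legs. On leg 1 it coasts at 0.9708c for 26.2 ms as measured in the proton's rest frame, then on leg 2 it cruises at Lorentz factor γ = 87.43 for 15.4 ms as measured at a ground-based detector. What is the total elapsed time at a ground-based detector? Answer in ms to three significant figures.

Leg 1: γ = 1/√(1 − 0.9708²) = 1/√0.05755 = 4.169; Δt_1 = 4.169 × 26.2 = 109.2 ms.
Leg 2: 15.4 ms is already measured at a ground-based detector.
Total: 109.2 + 15.40 ms.

Δt = 125 ms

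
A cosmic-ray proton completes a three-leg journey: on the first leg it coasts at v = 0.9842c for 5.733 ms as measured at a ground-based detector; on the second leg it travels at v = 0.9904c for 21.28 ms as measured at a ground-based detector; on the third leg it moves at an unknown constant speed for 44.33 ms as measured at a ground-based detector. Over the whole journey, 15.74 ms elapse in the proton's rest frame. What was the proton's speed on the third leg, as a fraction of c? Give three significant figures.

β = 0.964

Leg 1: γ = 1/√(1 − 0.9842²) = 1/√0.03135 = 5.648; τ_1 = 5.733/5.648 = 1.015 ms.
Leg 2: γ = 1/√(1 − 0.9904²) = 1/√0.01911 = 7.234; τ_2 = 21.28/7.234 = 2.942 ms.
Leg 3: speed unknown; τ_3 = 44.33/γ_3.
Total proper time: 1.015 + 2.942 + τ_3 = 15.74, so τ_3 = 15.74 − 3.957 = 11.78 ms.
γ_3 = 44.33/11.78 = 3.762; β = √(1 − 1/γ²) = √0.9293.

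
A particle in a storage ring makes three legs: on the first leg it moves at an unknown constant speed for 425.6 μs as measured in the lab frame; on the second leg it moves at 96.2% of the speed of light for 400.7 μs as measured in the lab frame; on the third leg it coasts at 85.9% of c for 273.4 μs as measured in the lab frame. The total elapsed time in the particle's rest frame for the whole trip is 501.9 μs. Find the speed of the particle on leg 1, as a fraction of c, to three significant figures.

β = 0.805

Leg 1: speed unknown; τ_1 = 425.6/γ_1.
Leg 2: β = 0.962; γ = 1/√(1 − 0.962²) = 1/√0.07456 = 3.662; τ_2 = 400.7/3.662 = 109.4 μs.
Leg 3: β = 0.859; γ = 1/√(1 − 0.859²) = 1/√0.2621 = 1.953; τ_3 = 273.4/1.953 = 140.0 μs.
Total proper time: τ_1 + 109.4 + 140.0 = 501.9, so τ_1 = 501.9 − 249.4 = 252.5 μs.
γ_1 = 425.6/252.5 = 1.685; β = √(1 − 1/γ²) = √0.6480.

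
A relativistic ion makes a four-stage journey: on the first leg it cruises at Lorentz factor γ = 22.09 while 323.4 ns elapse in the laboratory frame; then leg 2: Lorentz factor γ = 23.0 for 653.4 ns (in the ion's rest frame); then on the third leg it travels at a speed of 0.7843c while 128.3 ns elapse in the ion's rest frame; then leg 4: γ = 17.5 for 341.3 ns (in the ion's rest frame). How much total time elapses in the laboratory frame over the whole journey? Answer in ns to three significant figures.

Leg 1: 323.4 ns is already measured in the laboratory frame.
Leg 2: γ = 23.0; Δt_2 = 23.00 × 653.4 = 1.503×10⁴ ns.
Leg 3: γ = 1/√(1 − 0.7843²) = 1/√0.3849 = 1.612; Δt_3 = 1.612 × 128.3 = 206.8 ns.
Leg 4: γ = 17.5; Δt_4 = 17.50 × 341.3 = 5973 ns.
Total: 323.4 + 1.503×10⁴ + 206.8 + 5973 ns.

Δt = 2.15×10⁴ ns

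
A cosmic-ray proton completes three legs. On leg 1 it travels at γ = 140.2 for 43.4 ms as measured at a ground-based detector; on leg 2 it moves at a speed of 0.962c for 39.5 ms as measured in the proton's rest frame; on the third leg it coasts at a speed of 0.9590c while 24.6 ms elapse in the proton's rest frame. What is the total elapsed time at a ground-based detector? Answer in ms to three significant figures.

Δt = 275 ms

Leg 1: 43.4 ms is already measured at a ground-based detector.
Leg 2: γ = 1/√(1 − 0.962²) = 1/√0.07456 = 3.662; Δt_2 = 3.662 × 39.5 = 144.7 ms.
Leg 3: γ = 1/√(1 − 0.9590²) = 1/√0.08032 = 3.529; Δt_3 = 3.529 × 24.6 = 86.80 ms.
Total: 43.40 + 144.7 + 86.80 ms.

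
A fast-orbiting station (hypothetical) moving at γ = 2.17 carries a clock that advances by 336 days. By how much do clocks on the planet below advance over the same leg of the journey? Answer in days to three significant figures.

Δt = 729 days

γ = 2.17
The interval measured aboard the station is the proper time (both events occur at the same place in that frame); the lab-frame interval is Δt = γτ = 2.170 × 336 days.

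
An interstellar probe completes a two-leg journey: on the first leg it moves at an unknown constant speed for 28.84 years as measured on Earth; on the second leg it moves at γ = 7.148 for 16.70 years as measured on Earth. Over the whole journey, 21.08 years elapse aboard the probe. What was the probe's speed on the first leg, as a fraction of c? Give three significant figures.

β = 0.760

Leg 1: speed unknown; τ_1 = 28.84/γ_1.
Leg 2: γ = 7.148; τ_2 = 16.70/7.148 = 2.336 years.
Total proper time: τ_1 + 2.336 = 21.08, so τ_1 = 21.08 − 2.336 = 18.74 years.
γ_1 = 28.84/18.74 = 1.539; β = √(1 − 1/γ²) = √0.5776.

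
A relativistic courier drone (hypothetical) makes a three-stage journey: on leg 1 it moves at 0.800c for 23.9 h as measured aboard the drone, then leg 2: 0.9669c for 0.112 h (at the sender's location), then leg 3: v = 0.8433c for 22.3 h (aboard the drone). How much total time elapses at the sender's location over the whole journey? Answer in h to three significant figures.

Leg 1: γ = 1/√(1 − 0.800²) = 5/3 ≈ 1.667; Δt_1 = 1.667 × 23.9 = 39.83 h.
Leg 2: 0.112 h is already measured at the sender's location.
Leg 3: γ = 1/√(1 − 0.8433²) = 1/√0.2888 = 1.861; Δt_3 = 1.861 × 22.3 = 41.49 h.
Total: 39.83 + 0.1120 + 41.49 h.

Δt = 81.4 h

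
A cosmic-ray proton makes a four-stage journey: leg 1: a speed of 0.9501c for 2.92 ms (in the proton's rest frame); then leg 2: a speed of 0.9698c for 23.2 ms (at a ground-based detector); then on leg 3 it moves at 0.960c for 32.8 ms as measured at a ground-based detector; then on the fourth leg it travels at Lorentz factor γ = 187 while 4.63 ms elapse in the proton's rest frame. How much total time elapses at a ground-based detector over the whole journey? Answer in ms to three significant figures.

Δt = 931 ms

Leg 1: γ = 1/√(1 − 0.9501²) = 1/√0.09731 = 3.206; Δt_1 = 3.206 × 2.92 = 9.361 ms.
Leg 2: 23.2 ms is already measured at a ground-based detector.
Leg 3: 32.8 ms is already measured at a ground-based detector.
Leg 4: γ = 187; Δt_4 = 187.0 × 4.63 = 865.8 ms.
Total: 9.361 + 23.20 + 32.80 + 865.8 ms.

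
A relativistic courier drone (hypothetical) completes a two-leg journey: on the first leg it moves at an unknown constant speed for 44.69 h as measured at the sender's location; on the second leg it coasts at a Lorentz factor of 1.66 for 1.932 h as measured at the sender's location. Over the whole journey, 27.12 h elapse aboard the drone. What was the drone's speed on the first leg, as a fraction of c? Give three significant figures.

Leg 1: speed unknown; τ_1 = 44.69/γ_1.
Leg 2: γ = 1.66; τ_2 = 1.932/1.660 = 1.164 h.
Total proper time: τ_1 + 1.164 = 27.12, so τ_1 = 27.12 − 1.164 = 25.96 h.
γ_1 = 44.69/25.96 = 1.722; β = √(1 − 1/γ²) = √0.6627.

β = 0.814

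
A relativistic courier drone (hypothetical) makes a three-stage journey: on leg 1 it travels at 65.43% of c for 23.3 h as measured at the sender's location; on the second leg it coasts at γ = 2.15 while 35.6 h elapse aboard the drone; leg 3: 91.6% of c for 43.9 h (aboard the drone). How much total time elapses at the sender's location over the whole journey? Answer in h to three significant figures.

Δt = 209 h

Leg 1: 23.3 h is already measured at the sender's location.
Leg 2: γ = 2.15; Δt_2 = 2.150 × 35.6 = 76.54 h.
Leg 3: β = 0.916; γ = 1/√(1 − 0.916²) = 1/√0.1609 = 2.493; Δt_3 = 2.493 × 43.9 = 109.4 h.
Total: 23.30 + 76.54 + 109.4 h.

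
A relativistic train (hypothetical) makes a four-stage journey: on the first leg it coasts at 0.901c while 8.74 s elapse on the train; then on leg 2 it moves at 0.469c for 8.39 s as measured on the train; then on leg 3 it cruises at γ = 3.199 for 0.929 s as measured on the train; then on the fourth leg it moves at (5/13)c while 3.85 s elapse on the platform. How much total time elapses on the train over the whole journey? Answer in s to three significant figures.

Leg 1: 8.74 s is already measured on the train.
Leg 2: 8.39 s is already measured on the train.
Leg 3: 0.929 s is already measured on the train.
Leg 4: γ = 1/√(1 − (5/13)²) = 13/12 ≈ 1.083; τ_4 = 3.85/1.083 = 3.554 s.
Total: 8.740 + 8.390 + 0.9290 + 3.554 s.

τ = 21.6 s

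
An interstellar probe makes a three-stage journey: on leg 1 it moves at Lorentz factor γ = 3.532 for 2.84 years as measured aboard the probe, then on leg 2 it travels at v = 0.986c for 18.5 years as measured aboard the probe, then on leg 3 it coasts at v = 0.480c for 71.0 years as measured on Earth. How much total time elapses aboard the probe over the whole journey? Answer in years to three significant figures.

Leg 1: 2.84 years is already measured aboard the probe.
Leg 2: 18.5 years is already measured aboard the probe.
Leg 3: γ = 1/√(1 − 0.480²) = 1/√0.7696 = 1.140; τ_3 = 71.0/1.140 = 62.29 years.
Total: 2.840 + 18.50 + 62.29 years.

τ = 83.6 years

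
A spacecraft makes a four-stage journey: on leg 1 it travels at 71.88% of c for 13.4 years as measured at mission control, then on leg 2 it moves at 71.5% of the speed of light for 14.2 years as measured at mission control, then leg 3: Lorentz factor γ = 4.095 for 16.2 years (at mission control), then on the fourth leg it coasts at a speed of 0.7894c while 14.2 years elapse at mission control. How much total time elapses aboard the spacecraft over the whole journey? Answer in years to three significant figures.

Leg 1: β = 0.7188; γ = 1/√(1 − 0.7188²) = 1/√0.4833 = 1.438; τ_1 = 13.4/1.438 = 9.316 years.
Leg 2: β = 0.715; γ = 1/√(1 − 0.715²) = 1/√0.4888 = 1.430; τ_2 = 14.2/1.430 = 9.928 years.
Leg 3: γ = 4.095; τ_3 = 16.2/4.095 = 3.956 years.
Leg 4: γ = 1/√(1 − 0.7894²) = 1/√0.3768 = 1.629; τ_4 = 14.2/1.629 = 8.717 years.
Total: 9.316 + 9.928 + 3.956 + 8.717 years.

τ = 31.9 years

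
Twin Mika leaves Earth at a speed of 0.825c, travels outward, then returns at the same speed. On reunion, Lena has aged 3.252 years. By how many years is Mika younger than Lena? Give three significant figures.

γ = 1/√(1 − 0.825²) = 1/√0.3194 = 1.769
Mika's elapsed proper time: τ = 3.252/1.769 = 1.838 years.
Age gap = Δt − τ = 3.252 − 1.838 years.

Δt − τ = 1.41 years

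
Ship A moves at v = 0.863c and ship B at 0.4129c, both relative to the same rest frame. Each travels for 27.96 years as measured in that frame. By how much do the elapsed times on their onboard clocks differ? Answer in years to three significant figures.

|τ_A − τ_B| = 11.3 years

A: γ = 1/√(1 − 0.863²) = 1/√0.2552 = 1.979; τ_A = 27.96/1.979 = 14.13 years.
B: γ = 1/√(1 − 0.4129²) = 1/√0.8295 = 1.098; τ_B = 27.96/1.098 = 25.47 years.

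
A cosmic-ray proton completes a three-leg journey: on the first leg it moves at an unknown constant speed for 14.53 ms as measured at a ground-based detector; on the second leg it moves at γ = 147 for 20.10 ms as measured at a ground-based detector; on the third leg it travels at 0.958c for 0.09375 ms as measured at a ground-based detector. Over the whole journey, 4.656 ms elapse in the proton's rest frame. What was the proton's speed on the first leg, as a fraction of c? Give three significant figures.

Leg 1: speed unknown; τ_1 = 14.53/γ_1.
Leg 2: γ = 147; τ_2 = 20.10/147.0 = 0.1367 ms.
Leg 3: γ = 1/√(1 − 0.958²) = 1/√0.08224 = 3.487; τ_3 = 0.09375/3.487 = 0.02688 ms.
Total proper time: τ_1 + 0.1367 + 0.02688 = 4.656, so τ_1 = 4.656 − 0.1636 = 4.492 ms.
γ_1 = 14.53/4.492 = 3.234; β = √(1 − 1/γ²) = √0.9044.

β = 0.951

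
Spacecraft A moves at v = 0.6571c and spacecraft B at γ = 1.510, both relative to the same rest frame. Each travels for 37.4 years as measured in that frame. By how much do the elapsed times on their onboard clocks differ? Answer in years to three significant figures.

A: γ = 1/√(1 − 0.6571²) = 1/√0.5682 = 1.327; τ_A = 37.4/1.327 = 28.19 years.
B: γ = 1.510; τ_B = 37.4/1.510 = 24.77 years.

|τ_A − τ_B| = 3.42 years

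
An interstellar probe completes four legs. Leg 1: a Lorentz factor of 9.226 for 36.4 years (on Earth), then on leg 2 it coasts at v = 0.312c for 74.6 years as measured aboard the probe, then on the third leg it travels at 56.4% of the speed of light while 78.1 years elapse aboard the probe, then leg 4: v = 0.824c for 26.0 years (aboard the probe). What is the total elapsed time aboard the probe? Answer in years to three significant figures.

Leg 1: γ = 9.226; τ_1 = 36.4/9.226 = 3.945 years.
Leg 2: 74.6 years is already measured aboard the probe.
Leg 3: 78.1 years is already measured aboard the probe.
Leg 4: 26.0 years is already measured aboard the probe.
Total: 3.945 + 74.60 + 78.10 + 26.00 years.

τ = 183 years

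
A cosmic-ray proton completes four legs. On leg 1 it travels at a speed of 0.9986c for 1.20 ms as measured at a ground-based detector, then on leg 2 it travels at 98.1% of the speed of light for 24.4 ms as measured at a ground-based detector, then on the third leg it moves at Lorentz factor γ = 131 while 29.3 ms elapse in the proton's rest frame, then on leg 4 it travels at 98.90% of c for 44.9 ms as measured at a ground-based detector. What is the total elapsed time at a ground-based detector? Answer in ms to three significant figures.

Δt = 3910 ms

Leg 1: 1.20 ms is already measured at a ground-based detector.
Leg 2: 24.4 ms is already measured at a ground-based detector.
Leg 3: γ = 131; Δt_3 = 131.0 × 29.3 = 3838 ms.
Leg 4: 44.9 ms is already measured at a ground-based detector.
Total: 1.200 + 24.40 + 3838 + 44.90 ms.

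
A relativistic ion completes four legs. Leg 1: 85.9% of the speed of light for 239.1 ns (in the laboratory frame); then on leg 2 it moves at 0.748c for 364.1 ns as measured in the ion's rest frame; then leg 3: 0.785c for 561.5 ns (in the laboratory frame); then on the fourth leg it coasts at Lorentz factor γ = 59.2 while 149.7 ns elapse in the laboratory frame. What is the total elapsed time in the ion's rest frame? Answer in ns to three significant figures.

τ = 837 ns

Leg 1: β = 0.859; γ = 1/√(1 − 0.859²) = 1/√0.2621 = 1.953; τ_1 = 239.1/1.953 = 122.4 ns.
Leg 2: 364.1 ns is already measured in the ion's rest frame.
Leg 3: γ = 1/√(1 − 0.785²) = 1/√0.3838 = 1.614; τ_3 = 561.5/1.614 = 347.8 ns.
Leg 4: γ = 59.2; τ_4 = 149.7/59.20 = 2.529 ns.
Total: 122.4 + 364.1 + 347.8 + 2.529 ns.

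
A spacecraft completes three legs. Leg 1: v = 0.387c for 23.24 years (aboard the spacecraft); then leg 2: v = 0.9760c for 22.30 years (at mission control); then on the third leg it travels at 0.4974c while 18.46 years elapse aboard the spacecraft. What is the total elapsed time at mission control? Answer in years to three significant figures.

Δt = 68.8 years

Leg 1: γ = 1/√(1 − 0.387²) = 1/√0.8502 = 1.085; Δt_1 = 1.085 × 23.24 = 25.20 years.
Leg 2: 22.30 years is already measured at mission control.
Leg 3: γ = 1/√(1 − 0.4974²) = 1/√0.7526 = 1.153; Δt_3 = 1.153 × 18.46 = 21.28 years.
Total: 25.20 + 22.30 + 21.28 years.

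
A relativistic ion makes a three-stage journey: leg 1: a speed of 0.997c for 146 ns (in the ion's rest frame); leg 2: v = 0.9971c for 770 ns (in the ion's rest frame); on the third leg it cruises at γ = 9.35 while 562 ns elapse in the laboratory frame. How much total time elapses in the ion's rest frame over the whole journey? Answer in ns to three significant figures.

τ = 976 ns

Leg 1: 146 ns is already measured in the ion's rest frame.
Leg 2: 770 ns is already measured in the ion's rest frame.
Leg 3: γ = 9.35; τ_3 = 562/9.350 = 60.11 ns.
Total: 146.0 + 770.0 + 60.11 ns.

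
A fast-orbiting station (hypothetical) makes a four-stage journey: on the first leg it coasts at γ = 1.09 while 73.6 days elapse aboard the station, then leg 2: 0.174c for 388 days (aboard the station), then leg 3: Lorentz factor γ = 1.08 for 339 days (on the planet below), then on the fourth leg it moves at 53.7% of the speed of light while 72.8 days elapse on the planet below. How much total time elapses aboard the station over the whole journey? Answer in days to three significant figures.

Leg 1: 73.6 days is already measured aboard the station.
Leg 2: 388 days is already measured aboard the station.
Leg 3: γ = 1.08; τ_3 = 339/1.080 = 313.9 days.
Leg 4: β = 0.537; γ = 1/√(1 − 0.537²) = 1/√0.7116 = 1.185; τ_4 = 72.8/1.185 = 61.41 days.
Total: 73.60 + 388.0 + 313.9 + 61.41 days.

τ = 837 days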